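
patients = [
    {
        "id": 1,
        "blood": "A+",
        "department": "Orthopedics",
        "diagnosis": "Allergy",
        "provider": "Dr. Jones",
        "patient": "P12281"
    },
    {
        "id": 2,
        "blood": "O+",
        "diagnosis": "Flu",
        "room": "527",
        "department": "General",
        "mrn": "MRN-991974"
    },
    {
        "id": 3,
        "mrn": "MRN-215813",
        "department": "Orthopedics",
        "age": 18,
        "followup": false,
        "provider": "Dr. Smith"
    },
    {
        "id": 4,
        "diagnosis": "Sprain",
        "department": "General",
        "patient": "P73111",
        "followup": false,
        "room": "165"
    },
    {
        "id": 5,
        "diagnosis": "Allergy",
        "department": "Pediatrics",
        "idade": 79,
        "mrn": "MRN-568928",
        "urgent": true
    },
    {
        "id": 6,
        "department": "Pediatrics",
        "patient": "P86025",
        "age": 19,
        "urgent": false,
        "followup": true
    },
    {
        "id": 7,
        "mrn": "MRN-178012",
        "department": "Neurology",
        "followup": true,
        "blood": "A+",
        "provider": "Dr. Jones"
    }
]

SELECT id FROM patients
[1, 2, 3, 4, 5, 6, 7]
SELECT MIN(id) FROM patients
1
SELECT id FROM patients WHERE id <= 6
[1, 2, 3, 4, 5, 6]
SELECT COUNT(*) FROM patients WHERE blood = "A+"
2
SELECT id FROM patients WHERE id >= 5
[5, 6, 7]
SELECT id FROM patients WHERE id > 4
[5, 6, 7]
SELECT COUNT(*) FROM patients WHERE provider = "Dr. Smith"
1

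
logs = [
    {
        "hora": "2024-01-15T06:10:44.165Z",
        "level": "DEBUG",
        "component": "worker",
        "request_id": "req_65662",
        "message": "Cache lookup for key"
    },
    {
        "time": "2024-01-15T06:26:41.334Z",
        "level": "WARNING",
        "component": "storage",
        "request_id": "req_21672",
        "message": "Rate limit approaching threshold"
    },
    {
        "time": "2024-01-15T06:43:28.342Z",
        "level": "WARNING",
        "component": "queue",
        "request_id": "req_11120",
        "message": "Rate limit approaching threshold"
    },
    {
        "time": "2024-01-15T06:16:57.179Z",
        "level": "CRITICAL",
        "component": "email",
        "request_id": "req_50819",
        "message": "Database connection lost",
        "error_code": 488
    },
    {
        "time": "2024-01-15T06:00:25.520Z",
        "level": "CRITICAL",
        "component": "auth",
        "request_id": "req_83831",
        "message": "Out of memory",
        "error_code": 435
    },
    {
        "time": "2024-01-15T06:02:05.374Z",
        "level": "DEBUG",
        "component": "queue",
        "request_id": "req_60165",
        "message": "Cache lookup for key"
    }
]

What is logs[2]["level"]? "WARNING"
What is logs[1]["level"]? "WARNING"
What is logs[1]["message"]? "Rate limit approaching threshold"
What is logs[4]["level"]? "CRITICAL"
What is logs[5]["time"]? "2024-01-15T06:02:05.374Z"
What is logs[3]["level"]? "CRITICAL"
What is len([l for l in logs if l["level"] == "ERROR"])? 0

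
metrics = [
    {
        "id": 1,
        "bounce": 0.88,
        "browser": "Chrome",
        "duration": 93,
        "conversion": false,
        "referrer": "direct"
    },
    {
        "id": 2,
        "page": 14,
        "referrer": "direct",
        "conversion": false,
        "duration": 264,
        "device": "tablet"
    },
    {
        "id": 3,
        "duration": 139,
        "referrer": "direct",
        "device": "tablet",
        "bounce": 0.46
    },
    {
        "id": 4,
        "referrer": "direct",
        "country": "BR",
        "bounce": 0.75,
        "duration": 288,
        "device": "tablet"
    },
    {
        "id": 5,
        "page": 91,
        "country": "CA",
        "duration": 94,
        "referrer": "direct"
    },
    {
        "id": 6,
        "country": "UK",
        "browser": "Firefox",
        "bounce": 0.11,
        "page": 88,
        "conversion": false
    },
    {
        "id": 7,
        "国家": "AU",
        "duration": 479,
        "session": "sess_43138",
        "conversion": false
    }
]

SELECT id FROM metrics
[1, 2, 3, 4, 5, 6, 7]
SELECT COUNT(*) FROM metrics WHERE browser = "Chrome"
1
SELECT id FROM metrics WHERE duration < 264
[1, 3, 5]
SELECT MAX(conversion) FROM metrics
False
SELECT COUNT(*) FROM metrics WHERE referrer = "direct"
5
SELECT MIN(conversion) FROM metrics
False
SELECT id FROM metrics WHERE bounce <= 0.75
[3, 4, 6]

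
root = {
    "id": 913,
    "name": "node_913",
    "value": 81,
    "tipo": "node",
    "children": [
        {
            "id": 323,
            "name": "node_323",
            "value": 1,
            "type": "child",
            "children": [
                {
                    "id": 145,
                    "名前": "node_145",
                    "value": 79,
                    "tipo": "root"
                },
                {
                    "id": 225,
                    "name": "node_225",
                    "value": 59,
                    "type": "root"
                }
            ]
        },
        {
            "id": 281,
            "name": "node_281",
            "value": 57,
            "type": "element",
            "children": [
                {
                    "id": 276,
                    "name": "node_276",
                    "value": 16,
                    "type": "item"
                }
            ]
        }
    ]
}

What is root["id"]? 913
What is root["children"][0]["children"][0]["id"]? 145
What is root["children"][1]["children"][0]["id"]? 276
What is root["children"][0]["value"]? 1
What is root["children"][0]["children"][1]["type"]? "root"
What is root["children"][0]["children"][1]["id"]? 225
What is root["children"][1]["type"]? "element"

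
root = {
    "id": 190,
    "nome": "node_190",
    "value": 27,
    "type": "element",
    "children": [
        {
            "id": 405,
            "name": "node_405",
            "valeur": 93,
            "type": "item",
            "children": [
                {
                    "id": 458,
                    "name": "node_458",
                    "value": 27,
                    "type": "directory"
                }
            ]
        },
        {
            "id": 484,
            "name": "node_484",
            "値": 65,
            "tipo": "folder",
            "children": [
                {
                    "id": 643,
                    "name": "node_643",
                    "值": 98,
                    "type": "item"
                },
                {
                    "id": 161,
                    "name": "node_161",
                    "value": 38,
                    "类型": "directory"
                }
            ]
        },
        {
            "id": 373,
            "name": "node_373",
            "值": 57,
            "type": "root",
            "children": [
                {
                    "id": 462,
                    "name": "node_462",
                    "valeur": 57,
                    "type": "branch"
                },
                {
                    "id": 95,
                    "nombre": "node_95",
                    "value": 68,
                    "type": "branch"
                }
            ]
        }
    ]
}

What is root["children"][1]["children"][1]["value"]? 38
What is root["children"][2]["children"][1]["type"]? "branch"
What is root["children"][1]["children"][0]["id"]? 643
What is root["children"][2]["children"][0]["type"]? "branch"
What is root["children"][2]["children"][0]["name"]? "node_462"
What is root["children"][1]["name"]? "node_484"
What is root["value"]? 27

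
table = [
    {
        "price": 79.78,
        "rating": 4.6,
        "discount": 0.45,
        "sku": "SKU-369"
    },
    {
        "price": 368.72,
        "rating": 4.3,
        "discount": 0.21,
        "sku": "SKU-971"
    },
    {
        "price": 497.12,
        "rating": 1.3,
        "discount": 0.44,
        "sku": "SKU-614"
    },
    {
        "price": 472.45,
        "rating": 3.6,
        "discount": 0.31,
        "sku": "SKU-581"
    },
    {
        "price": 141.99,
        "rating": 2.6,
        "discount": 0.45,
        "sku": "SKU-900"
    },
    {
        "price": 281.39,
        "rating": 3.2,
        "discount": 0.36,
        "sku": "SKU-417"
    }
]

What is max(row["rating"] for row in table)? 4.6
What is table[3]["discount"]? 0.31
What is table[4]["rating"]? 2.6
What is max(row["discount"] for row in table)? 0.45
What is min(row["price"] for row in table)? 79.78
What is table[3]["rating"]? 3.6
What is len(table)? 6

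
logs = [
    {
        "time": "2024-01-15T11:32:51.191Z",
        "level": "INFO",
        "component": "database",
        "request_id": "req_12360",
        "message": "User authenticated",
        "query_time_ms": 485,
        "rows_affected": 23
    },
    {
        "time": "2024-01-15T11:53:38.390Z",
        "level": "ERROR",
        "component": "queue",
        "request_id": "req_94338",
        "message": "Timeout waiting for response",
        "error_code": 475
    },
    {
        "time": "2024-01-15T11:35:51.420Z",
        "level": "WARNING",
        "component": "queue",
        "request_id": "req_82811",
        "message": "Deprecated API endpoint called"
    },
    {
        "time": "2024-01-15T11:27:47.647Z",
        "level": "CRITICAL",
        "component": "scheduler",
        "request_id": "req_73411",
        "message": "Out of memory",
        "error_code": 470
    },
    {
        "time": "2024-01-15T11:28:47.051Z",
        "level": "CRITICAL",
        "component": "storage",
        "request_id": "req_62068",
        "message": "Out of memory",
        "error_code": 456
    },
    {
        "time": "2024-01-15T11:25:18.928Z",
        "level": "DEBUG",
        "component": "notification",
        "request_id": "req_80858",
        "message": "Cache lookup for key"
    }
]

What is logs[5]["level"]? "DEBUG"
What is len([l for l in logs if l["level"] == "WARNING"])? 1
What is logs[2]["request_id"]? "req_82811"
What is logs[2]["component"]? "queue"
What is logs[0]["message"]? "User authenticated"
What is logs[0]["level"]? "INFO"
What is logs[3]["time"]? "2024-01-15T11:27:47.647Z"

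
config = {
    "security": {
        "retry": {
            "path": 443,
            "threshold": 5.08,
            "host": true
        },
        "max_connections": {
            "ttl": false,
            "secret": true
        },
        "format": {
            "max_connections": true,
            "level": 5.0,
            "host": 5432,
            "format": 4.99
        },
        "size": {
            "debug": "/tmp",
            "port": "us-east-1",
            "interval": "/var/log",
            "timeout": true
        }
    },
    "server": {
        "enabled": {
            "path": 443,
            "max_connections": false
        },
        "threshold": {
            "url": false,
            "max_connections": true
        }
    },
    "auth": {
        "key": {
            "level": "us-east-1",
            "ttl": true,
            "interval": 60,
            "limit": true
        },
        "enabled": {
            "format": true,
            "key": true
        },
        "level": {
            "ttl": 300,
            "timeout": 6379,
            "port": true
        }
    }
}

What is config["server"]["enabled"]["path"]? 443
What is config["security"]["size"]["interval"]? "/var/log"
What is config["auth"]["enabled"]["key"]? True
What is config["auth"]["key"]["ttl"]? True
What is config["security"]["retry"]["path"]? 443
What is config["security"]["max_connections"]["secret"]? True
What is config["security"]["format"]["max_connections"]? True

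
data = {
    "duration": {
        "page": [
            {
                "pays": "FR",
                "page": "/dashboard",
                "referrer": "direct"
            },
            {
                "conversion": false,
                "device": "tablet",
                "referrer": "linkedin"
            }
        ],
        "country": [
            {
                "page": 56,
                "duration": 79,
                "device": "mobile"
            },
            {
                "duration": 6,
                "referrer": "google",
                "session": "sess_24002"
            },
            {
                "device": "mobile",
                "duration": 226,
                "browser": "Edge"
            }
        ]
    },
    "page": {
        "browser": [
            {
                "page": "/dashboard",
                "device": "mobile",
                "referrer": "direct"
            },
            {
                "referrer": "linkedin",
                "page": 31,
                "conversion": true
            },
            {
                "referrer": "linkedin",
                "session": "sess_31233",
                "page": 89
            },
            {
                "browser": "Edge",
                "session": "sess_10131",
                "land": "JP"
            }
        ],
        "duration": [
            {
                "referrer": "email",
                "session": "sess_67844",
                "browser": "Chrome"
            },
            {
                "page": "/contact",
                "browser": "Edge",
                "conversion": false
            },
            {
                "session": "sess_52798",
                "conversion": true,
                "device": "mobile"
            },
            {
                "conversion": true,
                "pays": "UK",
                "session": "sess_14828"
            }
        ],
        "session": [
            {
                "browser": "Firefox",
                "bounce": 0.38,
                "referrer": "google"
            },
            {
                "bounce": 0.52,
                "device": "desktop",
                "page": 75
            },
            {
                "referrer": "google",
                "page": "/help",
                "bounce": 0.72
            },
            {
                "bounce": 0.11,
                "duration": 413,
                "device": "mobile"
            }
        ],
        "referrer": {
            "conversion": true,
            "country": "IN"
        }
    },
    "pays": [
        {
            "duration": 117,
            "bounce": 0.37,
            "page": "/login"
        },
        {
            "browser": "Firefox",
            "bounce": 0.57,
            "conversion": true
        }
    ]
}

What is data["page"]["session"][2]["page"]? "/help"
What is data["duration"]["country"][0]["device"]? "mobile"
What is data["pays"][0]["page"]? "/login"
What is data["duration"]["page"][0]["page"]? "/dashboard"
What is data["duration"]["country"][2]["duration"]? 226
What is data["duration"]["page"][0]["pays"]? "FR"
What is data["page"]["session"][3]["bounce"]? 0.11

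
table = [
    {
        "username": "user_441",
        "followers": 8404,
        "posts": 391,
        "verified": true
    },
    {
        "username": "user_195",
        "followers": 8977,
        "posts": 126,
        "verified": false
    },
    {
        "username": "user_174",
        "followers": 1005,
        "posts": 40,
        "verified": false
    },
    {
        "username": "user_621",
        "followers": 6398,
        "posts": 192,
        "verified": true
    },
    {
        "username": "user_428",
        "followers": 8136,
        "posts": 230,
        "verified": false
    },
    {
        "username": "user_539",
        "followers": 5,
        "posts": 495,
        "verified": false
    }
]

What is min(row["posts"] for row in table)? 40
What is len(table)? 6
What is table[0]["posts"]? 391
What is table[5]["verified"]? False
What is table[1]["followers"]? 8977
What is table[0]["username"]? "user_441"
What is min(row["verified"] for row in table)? False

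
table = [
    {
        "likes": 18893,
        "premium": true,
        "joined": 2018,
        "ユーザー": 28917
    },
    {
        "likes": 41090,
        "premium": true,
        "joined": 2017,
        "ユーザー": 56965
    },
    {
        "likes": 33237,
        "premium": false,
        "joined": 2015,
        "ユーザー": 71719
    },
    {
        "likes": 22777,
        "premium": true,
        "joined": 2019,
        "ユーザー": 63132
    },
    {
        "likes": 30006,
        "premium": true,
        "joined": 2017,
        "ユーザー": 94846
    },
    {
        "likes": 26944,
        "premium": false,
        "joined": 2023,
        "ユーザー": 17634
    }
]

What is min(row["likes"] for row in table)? 18893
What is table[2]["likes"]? 33237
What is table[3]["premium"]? True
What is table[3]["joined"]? 2019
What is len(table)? 6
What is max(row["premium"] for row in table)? True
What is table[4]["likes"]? 30006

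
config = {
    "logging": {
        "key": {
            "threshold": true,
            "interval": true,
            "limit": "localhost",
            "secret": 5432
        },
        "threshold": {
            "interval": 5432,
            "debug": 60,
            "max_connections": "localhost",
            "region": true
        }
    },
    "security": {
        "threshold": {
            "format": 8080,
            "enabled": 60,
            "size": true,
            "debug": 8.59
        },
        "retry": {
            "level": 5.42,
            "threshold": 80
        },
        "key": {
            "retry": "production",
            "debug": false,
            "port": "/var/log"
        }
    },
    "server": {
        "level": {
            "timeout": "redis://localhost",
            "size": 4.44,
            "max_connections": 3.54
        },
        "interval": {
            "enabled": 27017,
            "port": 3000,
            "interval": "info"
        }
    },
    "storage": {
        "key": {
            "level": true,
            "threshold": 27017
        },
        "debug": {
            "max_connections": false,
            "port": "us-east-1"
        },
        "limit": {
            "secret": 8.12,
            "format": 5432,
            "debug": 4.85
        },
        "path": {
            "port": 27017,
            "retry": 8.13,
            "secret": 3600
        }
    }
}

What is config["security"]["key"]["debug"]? False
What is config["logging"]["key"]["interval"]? True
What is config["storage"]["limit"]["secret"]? 8.12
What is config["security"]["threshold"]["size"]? True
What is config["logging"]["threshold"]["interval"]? 5432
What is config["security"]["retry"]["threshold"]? 80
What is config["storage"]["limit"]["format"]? 5432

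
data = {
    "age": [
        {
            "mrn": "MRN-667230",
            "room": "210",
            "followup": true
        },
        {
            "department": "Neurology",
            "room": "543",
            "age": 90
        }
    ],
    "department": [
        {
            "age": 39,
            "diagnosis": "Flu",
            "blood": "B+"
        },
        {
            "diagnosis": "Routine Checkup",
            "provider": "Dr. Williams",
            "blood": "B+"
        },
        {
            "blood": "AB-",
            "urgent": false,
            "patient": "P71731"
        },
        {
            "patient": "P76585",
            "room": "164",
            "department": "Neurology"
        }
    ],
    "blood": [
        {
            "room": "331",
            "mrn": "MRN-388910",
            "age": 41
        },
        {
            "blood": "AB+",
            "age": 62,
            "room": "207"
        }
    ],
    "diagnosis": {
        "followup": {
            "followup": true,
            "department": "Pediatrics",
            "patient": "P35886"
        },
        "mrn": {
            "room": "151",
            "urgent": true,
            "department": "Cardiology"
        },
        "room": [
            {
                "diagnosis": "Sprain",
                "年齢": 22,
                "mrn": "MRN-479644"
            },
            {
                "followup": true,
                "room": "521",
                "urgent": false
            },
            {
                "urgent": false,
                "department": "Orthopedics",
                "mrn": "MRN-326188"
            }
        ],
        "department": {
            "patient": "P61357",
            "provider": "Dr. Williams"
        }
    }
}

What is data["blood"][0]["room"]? "331"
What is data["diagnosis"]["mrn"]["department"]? "Cardiology"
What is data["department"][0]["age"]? 39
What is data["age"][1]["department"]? "Neurology"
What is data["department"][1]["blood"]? "B+"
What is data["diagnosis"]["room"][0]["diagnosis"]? "Sprain"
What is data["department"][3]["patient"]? "P76585"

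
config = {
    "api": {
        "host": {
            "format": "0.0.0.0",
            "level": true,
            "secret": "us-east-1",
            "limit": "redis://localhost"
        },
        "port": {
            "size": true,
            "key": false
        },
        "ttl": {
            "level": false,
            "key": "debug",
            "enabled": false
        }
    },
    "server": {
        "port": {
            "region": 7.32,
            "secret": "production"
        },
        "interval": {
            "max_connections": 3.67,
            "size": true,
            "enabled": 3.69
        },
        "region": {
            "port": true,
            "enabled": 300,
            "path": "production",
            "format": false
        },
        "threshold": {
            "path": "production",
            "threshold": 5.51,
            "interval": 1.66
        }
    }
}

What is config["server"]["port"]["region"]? 7.32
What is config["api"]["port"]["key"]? False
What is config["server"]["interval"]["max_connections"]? 3.67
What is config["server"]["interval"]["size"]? True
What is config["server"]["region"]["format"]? False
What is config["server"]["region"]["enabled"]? 300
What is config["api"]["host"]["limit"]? "redis://localhost"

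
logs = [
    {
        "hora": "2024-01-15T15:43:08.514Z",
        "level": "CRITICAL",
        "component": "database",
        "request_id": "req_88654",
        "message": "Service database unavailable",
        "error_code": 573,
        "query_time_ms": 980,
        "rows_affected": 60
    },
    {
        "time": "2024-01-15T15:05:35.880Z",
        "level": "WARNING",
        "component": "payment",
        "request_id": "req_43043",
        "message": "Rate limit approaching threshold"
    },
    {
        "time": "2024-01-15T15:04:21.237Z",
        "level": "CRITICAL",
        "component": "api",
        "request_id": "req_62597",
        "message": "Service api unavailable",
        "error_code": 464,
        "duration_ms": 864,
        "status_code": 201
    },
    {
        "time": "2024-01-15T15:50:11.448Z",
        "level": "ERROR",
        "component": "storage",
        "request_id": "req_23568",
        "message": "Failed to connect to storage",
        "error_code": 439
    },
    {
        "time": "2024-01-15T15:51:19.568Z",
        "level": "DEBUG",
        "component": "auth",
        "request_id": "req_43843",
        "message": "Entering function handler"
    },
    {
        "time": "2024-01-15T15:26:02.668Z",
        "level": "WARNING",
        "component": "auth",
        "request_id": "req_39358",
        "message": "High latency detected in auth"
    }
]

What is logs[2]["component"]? "api"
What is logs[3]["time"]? "2024-01-15T15:50:11.448Z"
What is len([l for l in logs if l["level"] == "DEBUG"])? 1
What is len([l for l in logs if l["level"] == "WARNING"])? 2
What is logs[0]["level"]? "CRITICAL"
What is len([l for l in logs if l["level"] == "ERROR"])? 1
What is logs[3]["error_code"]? 439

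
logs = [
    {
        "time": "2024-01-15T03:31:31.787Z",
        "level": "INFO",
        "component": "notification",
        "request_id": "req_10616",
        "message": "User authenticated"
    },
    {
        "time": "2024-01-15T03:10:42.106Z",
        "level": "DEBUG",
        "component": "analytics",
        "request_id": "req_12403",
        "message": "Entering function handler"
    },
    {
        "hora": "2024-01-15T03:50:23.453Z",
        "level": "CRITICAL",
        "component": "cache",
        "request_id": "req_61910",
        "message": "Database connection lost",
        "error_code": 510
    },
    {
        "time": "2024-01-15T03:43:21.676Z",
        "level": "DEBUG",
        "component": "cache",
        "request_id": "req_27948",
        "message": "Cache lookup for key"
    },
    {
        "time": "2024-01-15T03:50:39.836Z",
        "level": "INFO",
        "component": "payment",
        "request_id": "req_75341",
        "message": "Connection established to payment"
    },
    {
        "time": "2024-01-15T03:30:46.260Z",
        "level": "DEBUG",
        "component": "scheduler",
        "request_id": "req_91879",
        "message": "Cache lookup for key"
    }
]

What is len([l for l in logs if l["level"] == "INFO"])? 2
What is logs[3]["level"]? "DEBUG"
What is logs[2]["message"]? "Database connection lost"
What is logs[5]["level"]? "DEBUG"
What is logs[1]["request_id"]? "req_12403"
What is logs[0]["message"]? "User authenticated"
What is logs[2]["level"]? "CRITICAL"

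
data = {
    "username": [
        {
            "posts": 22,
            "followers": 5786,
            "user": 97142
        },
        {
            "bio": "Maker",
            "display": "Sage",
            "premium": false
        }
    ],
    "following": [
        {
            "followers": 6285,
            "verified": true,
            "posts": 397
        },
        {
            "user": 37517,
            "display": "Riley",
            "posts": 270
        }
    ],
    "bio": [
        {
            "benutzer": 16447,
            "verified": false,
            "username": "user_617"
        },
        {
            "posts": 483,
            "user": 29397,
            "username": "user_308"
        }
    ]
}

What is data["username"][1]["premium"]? False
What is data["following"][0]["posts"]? 397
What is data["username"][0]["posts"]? 22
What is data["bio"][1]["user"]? 29397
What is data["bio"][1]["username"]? "user_308"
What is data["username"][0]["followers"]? 5786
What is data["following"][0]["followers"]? 6285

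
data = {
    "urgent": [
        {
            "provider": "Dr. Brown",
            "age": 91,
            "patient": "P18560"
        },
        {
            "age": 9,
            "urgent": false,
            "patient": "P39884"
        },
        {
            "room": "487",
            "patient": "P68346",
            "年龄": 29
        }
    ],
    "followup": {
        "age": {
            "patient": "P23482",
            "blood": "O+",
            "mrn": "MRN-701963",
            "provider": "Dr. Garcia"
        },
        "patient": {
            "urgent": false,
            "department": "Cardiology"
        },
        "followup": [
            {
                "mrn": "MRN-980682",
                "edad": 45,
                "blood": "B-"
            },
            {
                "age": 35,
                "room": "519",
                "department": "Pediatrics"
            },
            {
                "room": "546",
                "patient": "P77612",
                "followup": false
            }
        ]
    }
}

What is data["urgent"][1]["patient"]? "P39884"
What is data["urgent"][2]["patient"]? "P68346"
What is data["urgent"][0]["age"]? 91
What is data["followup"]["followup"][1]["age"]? 35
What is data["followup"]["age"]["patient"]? "P23482"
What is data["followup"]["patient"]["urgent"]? False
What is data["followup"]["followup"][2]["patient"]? "P77612"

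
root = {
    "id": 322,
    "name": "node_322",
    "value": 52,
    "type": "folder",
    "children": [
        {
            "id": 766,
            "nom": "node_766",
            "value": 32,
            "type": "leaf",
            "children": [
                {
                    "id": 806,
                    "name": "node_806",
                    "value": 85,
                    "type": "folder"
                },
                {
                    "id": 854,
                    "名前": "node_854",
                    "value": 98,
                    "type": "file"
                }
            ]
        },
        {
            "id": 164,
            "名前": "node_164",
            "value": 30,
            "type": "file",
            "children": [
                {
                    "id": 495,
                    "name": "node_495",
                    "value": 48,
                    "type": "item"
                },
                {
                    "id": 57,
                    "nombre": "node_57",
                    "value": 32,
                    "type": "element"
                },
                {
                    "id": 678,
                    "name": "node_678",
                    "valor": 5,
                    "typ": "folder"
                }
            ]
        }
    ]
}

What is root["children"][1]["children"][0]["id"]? 495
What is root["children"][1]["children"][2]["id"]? 678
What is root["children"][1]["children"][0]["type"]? "item"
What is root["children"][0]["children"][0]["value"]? 85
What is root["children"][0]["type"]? "leaf"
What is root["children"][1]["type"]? "file"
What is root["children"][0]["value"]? 32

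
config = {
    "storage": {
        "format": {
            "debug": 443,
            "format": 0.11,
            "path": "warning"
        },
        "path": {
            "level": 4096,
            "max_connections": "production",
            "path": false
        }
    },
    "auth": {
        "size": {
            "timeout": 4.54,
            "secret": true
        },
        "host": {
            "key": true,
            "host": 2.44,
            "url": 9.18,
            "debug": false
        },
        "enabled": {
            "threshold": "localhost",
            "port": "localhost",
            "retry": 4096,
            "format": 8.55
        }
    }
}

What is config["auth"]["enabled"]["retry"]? 4096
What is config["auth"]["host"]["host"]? 2.44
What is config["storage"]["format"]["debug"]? 443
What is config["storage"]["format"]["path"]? "warning"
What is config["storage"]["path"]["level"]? 4096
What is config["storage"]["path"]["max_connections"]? "production"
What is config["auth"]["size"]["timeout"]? 4.54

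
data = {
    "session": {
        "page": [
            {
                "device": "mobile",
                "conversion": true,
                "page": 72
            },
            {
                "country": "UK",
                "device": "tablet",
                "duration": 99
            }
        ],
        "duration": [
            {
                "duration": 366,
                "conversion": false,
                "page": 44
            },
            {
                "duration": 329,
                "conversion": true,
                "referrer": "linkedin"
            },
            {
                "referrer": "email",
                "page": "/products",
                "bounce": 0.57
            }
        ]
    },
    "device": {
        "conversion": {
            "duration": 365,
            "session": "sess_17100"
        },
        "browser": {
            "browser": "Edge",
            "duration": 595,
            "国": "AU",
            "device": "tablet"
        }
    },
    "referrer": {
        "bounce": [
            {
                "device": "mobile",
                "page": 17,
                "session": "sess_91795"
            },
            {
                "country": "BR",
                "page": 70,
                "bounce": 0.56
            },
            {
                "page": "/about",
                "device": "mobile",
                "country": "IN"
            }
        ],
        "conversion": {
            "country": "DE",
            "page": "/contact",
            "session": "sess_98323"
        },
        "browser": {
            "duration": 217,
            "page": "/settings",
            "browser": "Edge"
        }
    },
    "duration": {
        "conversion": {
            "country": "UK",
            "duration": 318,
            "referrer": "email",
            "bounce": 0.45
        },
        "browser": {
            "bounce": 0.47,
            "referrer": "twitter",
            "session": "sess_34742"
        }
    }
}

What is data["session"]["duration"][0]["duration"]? 366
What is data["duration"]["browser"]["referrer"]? "twitter"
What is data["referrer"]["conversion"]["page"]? "/contact"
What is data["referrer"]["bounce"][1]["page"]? 70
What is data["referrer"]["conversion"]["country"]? "DE"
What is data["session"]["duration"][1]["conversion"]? True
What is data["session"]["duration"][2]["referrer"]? "email"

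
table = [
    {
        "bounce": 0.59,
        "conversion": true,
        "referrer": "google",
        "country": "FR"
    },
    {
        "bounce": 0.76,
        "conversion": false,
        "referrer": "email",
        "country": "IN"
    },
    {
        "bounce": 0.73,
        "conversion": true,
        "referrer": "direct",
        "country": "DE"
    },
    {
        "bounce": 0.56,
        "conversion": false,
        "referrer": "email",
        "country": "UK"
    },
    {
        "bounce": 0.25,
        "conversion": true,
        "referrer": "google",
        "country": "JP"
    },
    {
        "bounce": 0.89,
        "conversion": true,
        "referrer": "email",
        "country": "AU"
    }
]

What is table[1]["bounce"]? 0.76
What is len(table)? 6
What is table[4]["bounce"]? 0.25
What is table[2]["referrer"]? "direct"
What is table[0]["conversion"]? True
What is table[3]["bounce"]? 0.56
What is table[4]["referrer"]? "google"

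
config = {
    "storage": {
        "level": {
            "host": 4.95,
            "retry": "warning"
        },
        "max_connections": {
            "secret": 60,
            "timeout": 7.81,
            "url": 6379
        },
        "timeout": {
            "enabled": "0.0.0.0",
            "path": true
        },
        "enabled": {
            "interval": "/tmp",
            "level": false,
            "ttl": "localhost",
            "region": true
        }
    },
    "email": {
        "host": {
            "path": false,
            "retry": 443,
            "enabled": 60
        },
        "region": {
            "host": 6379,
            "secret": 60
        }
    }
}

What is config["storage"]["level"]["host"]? 4.95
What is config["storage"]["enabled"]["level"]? False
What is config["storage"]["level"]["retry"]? "warning"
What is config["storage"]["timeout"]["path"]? True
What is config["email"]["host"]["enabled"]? 60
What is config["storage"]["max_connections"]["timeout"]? 7.81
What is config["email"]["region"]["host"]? 6379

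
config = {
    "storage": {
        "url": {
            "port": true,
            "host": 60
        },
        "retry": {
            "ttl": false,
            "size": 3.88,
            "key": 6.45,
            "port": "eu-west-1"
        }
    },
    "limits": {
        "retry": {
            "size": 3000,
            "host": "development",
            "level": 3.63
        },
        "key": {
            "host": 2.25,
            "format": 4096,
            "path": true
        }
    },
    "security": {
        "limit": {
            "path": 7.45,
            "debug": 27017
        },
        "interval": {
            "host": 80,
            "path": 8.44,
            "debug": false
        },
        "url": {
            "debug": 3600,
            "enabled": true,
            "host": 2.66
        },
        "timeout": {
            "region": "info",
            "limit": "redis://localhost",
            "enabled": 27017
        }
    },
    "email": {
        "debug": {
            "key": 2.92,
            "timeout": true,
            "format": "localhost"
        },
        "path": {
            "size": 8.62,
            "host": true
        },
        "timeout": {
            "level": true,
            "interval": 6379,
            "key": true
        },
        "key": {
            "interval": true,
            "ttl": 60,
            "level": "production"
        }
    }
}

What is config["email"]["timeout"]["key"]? True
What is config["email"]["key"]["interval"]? True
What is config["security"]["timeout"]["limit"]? "redis://localhost"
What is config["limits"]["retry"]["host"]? "development"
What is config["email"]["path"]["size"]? 8.62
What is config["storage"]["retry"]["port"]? "eu-west-1"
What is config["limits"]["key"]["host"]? 2.25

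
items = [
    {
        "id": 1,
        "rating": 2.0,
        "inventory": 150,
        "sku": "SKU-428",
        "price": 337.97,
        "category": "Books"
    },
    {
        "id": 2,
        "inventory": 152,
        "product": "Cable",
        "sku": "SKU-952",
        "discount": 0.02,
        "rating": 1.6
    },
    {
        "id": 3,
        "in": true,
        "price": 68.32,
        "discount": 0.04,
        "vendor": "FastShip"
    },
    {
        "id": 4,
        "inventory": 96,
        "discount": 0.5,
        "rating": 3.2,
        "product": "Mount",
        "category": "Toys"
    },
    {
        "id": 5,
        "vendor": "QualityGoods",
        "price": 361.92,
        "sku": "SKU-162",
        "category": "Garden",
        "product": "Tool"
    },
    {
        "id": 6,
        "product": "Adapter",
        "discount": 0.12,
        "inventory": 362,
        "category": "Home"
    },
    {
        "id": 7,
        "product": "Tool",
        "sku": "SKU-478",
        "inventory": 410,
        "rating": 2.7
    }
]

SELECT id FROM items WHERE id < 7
[1, 2, 3, 4, 5, 6]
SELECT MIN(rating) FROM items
1.6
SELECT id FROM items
[1, 2, 3, 4, 5, 6, 7]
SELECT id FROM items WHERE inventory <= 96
[4]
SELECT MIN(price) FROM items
68.32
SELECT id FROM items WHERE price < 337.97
[3]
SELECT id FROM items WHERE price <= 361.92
[1, 3, 5]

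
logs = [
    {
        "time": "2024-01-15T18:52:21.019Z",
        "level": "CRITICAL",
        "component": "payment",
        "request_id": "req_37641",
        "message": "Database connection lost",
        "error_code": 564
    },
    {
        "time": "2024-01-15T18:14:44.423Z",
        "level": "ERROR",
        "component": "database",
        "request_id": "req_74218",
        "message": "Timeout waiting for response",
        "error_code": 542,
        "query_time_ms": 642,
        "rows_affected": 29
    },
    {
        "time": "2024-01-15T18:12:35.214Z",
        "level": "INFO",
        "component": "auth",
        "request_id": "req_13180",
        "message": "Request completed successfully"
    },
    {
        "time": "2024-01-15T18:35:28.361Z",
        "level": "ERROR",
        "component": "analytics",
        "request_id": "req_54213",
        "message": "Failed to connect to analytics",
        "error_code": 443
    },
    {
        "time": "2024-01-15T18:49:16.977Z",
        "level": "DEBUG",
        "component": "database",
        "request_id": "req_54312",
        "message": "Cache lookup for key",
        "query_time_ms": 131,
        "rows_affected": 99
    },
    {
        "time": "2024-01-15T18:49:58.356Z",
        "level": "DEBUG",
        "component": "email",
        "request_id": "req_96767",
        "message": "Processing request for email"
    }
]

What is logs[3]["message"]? "Failed to connect to analytics"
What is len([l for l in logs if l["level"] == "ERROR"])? 2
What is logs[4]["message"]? "Cache lookup for key"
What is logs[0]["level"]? "CRITICAL"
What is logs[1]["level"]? "ERROR"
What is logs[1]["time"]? "2024-01-15T18:14:44.423Z"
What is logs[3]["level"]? "ERROR"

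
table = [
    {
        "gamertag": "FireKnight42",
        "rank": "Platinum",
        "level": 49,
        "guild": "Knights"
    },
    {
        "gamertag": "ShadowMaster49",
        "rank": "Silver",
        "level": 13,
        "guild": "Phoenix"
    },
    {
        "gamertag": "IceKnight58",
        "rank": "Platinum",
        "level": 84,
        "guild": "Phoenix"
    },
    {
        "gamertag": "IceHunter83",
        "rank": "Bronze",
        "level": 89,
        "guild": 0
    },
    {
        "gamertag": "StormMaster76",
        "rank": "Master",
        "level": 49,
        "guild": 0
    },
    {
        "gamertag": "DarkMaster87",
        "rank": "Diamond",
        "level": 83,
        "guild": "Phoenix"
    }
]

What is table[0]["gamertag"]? "FireKnight42"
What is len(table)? 6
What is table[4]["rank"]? "Master"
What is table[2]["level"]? 84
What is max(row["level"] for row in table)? 89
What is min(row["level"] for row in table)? 13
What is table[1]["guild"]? "Phoenix"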